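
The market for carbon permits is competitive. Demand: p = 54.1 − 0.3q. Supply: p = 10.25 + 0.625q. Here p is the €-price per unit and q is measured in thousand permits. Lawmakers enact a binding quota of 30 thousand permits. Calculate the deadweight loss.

€140.11 thousand

Competitive equilibrium: 54.1 − 0.3q = 10.25 + 0.625q → q* = 47.4054, p* = 39.8784.
At q = 30: demand price = 54.1 − 0.3·30 = 45.1; supply price = 10.25 + 0.625·30 = 29.
Δq = 47.4054 − 30 = 17.4054; wedge = 45.1 − 29 = 16.1.
Deadweight loss = ½ × 17.4054 × 16.1 = €140.11 thousand.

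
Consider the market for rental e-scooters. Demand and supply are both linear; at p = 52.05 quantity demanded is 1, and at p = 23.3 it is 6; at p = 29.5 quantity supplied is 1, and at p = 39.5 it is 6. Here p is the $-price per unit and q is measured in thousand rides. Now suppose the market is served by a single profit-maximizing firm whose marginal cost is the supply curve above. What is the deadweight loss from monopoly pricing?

Demand slope = (23.3 − 52.05)/(6 − 1) = −5.75, so p = 57.8 − 5.75q.
Supply slope = (39.5 − 29.5)/(6 − 1) = 2, so p = 27.5 + 2q.
Competitive equilibrium: 57.8 − 5.75q = 27.5 + 2q → q* = 3.9097, p* = 35.3194.
Marginal revenue: MR = 57.8 − 11.5q. Set MR = MC: 57.8 − 11.5q = 27.5 + 2q → q_m = 2.2444.
Price p_m = 57.8 − 5.75·2.2444 = 44.8947; MC(q_m) = 27.5 + 2·2.2444 = 31.9888.
Competitive q* = 3.9097, so Δq = 1.6653; wedge = 44.8947 − 31.9888 = 12.9059.
Deadweight loss = ½ × 1.6653 × 12.9059 = $10.75 thousand.

$10.75 thousand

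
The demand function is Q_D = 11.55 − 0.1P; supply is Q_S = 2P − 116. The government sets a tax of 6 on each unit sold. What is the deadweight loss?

1.71

In inverse form: demand P = 115.5 − 10Q, supply P = 58 + 0.5Q.
Competitive equilibrium: 115.5 − 10Q = 58 + 0.5Q → Q* = 5.4762, P* = 60.7381.
With the tax, the buyer price exceeds the seller price by 6: (115.5 − 10Q) − (58 + 0.5Q) = 6 → Q' = 4.9048.
ΔQ = 5.4762 − 4.9048 = 0.5714; the wedge equals the tax, 6.
Welfare loss = ½ × 0.5714 × 6 = 1.71.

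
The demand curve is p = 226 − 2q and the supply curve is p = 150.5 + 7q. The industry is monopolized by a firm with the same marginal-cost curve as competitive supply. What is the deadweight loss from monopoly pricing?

Competitive equilibrium: 226 − 2q = 150.5 + 7q → q* = 8.3889, p* = 209.2222.
Marginal revenue: MR = 226 − 4q. Set MR = MC: 226 − 4q = 150.5 + 7q → q_m = 6.8636.
Price p_m = 226 − 2·6.8636 = 212.2728; MC(q_m) = 150.5 + 7·6.8636 = 198.5452.
Competitive q* = 8.3889, so Δq = 1.5253; wedge = 212.2728 − 198.5452 = 13.7276.
Welfare loss = ½ × 1.5253 × 13.7276 = 10.47.

10.47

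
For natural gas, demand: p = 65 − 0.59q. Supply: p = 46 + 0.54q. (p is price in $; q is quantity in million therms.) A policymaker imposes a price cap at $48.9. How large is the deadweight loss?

Competitive equilibrium: 65 − 0.59q = 46 + 0.54q → q* = 16.8142, p* = 55.0796.
At the ceiling p = 48.9, quantity supplied = (48.9 − 46)/0.54 = 5.3704.
Willingness to pay at q' = 5.3704: 65 − 0.59·5.3704 = 61.8315.
Δq = 16.8142 − 5.3704 = 11.4438; wedge = 61.8315 − 48.9 = 12.9315.
Welfare loss = ½ × 11.4438 × 12.9315 = $73.99 million.

$73.99 million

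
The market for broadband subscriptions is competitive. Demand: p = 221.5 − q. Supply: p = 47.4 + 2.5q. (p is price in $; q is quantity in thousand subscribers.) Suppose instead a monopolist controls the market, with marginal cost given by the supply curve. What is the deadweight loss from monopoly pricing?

$213.83 thousand

Competitive equilibrium: 221.5 − q = 47.4 + 2.5q → q* = 49.7429, p* = 171.7571.
Marginal revenue: MR = 221.5 − 2q. Set MR = MC: 221.5 − 2q = 47.4 + 2.5q → q_m = 38.6889.
Price p_m = 221.5 − 1·38.6889 = 182.8111; MC(q_m) = 47.4 + 2.5·38.6889 = 144.1223.
Competitive q* = 49.7429, so Δq = 11.054; wedge = 182.8111 − 144.1223 = 38.6888.
Deadweight loss = ½ × 11.054 × 38.6888 = $213.83 thousand.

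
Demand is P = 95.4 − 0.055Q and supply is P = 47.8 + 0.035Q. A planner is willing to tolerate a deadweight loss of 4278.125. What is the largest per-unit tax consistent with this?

27.75

Competitive equilibrium: 95.4 − 0.055Q = 47.8 + 0.035Q → Q* = 528.8889, P* = 66.3111.
A tax t gives ΔQ = t/0.09 and wedge t, so DWL = t²/0.18.
t²/0.18 = 4278.125 → t² = 770.0625 → t = 27.75.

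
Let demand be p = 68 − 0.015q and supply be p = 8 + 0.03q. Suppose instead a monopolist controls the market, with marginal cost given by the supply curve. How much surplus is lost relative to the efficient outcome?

Competitive equilibrium: 68 − 0.015q = 8 + 0.03q → q* = 1333.3333, p* = 48.
Marginal revenue: MR = 68 − 0.03q. Set MR = MC: 68 − 0.03q = 8 + 0.03q → q_m = 1000.
Price p_m = 68 − 0.015·1000 = 53; MC(q_m) = 8 + 0.03·1000 = 38.
Competitive q* = 1333.3333, so Δq = 333.3333; wedge = 53 − 38 = 15.
DWL = ½ × 333.3333 × 15 = 2500.

2500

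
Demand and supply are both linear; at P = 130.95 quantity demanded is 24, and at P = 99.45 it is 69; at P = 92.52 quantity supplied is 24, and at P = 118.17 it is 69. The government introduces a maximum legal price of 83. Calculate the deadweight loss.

1400.42

Demand slope = (99.45 − 130.95)/(69 − 24) = −0.7, so P = 147.75 − 0.7Q.
Supply slope = (118.17 − 92.52)/(69 − 24) = 0.57, so P = 78.84 + 0.57Q.
Competitive equilibrium: 147.75 − 0.7Q = 78.84 + 0.57Q → Q* = 54.25984, P* = 109.76811.
At the ceiling P = 83, quantity supplied = (83 − 78.84)/0.57 = 7.29825.
Willingness to pay at Q' = 7.29825: 147.75 − 0.7·7.29825 = 142.64123.
ΔQ = 54.25984 − 7.29825 = 46.96159; wedge = 142.64123 − 83 = 59.64123.
DWL = ½ × 46.96159 × 59.64123 = 1400.42.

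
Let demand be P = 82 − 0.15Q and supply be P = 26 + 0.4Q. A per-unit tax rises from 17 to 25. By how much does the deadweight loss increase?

305.45

Competitive equilibrium: 82 − 0.15Q = 26 + 0.4Q → Q* = 101.8182, P* = 66.7273.
For a per-unit tax t: ΔQ = t/0.55, so DWL = ½·t·(t/0.55) = t²/1.1.
At t = 17: DWL = 262.7273. At t = 25: DWL = 568.1818.
Increase = 568.1818 − 262.7273 = 305.45.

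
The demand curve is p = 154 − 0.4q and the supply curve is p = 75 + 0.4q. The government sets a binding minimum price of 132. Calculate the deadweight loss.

765.625

Competitive equilibrium: 154 − 0.4q = 75 + 0.4q → q* = 98.75, p* = 114.5.
At the floor p = 132, quantity demanded = (154 − 132)/0.4 = 55.
Sellers' marginal cost at q' = 55: 75 + 0.4·55 = 97.
Δq = 98.75 − 55 = 43.75; wedge = 132 − 97 = 35.
Deadweight loss = ½ × 43.75 × 35 = 765.625.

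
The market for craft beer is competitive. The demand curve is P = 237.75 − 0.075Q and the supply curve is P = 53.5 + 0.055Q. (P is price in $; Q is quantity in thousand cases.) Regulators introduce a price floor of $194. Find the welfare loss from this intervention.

$45208.36 thousand

Competitive equilibrium: 237.75 − 0.075Q = 53.5 + 0.055Q → Q* = 1417.30769, P* = 131.45192.
At the floor P = 194, quantity demanded = (237.75 − 194)/0.075 = 583.33333.
Sellers' marginal cost at Q' = 583.33333: 53.5 + 0.055·583.33333 = 85.58333.
ΔQ = 1417.30769 − 583.33333 = 833.97436; wedge = 194 − 85.58333 = 108.41667.
The triangle = ½ × 833.97436 × 108.41667 = $45208.36 thousand.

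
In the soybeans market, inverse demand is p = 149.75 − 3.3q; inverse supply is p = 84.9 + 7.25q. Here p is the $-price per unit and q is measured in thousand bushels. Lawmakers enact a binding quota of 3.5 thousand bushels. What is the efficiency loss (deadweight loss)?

Competitive equilibrium: 149.75 − 3.3q = 84.9 + 7.25q → q* = 6.1469, p* = 129.4652.
At q = 3.5: demand price = 149.75 − 3.3·3.5 = 138.2; supply price = 84.9 + 7.25·3.5 = 110.275.
Δq = 6.1469 − 3.5 = 2.6469; wedge = 138.2 − 110.275 = 27.925.
Welfare loss = ½ × 2.6469 × 27.925 = $36.96 thousand.

$36.96 thousand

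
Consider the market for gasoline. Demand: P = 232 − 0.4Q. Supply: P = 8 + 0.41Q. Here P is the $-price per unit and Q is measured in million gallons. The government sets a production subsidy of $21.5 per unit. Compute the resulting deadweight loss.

Competitive equilibrium: 232 − 0.4Q = 8 + 0.41Q → Q* = 276.5432, P* = 121.3827.
The subsidy lowers effective supply by 21.5: P = 0.41Q − 13.5.
New quantity: 232 − 0.4Q = 0.41Q − 13.5 → Q' = 303.0864.
Overproduction ΔQ = 303.0864 − 276.5432 = 26.5432; wedge = subsidy = 21.5.
Deadweight loss = ½ × 26.5432 × 21.5 = $285.34 million.

$285.34 million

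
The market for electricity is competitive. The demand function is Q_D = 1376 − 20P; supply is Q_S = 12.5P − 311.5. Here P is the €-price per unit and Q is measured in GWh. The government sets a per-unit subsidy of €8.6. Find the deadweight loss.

In inverse form: demand P = 68.8 − 0.05Q, supply P = 24.92 + 0.08Q.
Competitive equilibrium: 68.8 − 0.05Q = 24.92 + 0.08Q → Q* = 337.5385, P* = 51.9231.
The subsidy lowers effective supply by 8.6: P = 16.32 + 0.08Q.
New quantity: 68.8 − 0.05Q = 16.32 + 0.08Q → Q' = 403.6923.
Overproduction ΔQ = 403.6923 − 337.5385 = 66.1538; wedge = subsidy = 8.6.
DWL = ½ × 66.1538 × 8.6 = €284.46.

€284.46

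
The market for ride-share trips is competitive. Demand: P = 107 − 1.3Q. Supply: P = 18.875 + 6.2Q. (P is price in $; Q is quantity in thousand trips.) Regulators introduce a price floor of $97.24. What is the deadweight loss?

Competitive equilibrium: 107 − 1.3Q = 18.875 + 6.2Q → Q* = 11.75, P* = 91.725.
At the floor P = 97.24, quantity demanded = (107 − 97.24)/1.3 = 7.5077.
Sellers' marginal cost at Q' = 7.5077: 18.875 + 6.2·7.5077 = 65.4227.
ΔQ = 11.75 − 7.5077 = 4.2423; wedge = 97.24 − 65.4227 = 31.8173.
DWL = ½ × 4.2423 × 31.8173 = $67.49 thousand.

$67.49 thousand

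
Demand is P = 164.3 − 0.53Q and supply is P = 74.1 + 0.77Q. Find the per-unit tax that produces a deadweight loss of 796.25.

Competitive equilibrium: 164.3 − 0.53Q = 74.1 + 0.77Q → Q* = 69.3846, P* = 127.5262.
A tax t gives ΔQ = t/1.3 and wedge t, so DWL = t²/2.6.
t²/2.6 = 796.25 → t² = 2070.25 → t = 45.5.

45.5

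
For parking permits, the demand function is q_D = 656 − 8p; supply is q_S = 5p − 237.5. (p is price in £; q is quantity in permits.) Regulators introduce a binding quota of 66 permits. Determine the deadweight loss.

£262

In inverse form: demand p = 82 − 0.125q, supply p = 47.5 + 0.2q.
Competitive equilibrium: 82 − 0.125q = 47.5 + 0.2q → q* = 106.1538, p* = 68.7308.
At q = 66: demand price = 82 − 0.125·66 = 73.75; supply price = 47.5 + 0.2·66 = 60.7.
Δq = 106.1538 − 66 = 40.1538; wedge = 73.75 − 60.7 = 13.05.
DWL = ½ × 40.1538 × 13.05 = £262.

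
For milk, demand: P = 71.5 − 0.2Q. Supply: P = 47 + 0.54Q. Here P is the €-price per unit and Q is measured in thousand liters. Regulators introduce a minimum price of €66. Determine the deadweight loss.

€11.64 thousand

Competitive equilibrium: 71.5 − 0.2Q = 47 + 0.54Q → Q* = 33.1081, P* = 64.8784.
At the floor P = 66, quantity demanded = (71.5 − 66)/0.2 = 27.5.
Sellers' marginal cost at Q' = 27.5: 47 + 0.54·27.5 = 61.85.
ΔQ = 33.1081 − 27.5 = 5.6081; wedge = 66 − 61.85 = 4.15.
Deadweight loss = ½ × 5.6081 × 4.15 = €11.64 thousand.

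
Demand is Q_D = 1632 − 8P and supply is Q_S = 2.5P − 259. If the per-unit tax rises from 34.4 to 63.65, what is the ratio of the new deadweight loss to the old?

In inverse form: demand P = 204 − 0.125Q, supply P = 103.6 + 0.4Q.
Competitive equilibrium: 204 − 0.125Q = 103.6 + 0.4Q → Q* = 191.2381, P* = 180.0952.
For a per-unit tax t: ΔQ = t/0.525, so DWL = ½·t·(t/0.525) = t²/1.05.
At t = 34.4: DWL = 1127.010. At t = 63.65: DWL = 3858.402.
Ratio = (63.65/34.4)² = 3.424.

3.424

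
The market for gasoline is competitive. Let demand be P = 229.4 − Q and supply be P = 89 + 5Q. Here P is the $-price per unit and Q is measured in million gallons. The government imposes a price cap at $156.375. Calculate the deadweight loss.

$295.52 million

Competitive equilibrium: 229.4 − Q = 89 + 5Q → Q* = 23.4, P* = 206.
At the ceiling P = 156.375, quantity supplied = (156.375 − 89)/5 = 13.475.
Willingness to pay at Q' = 13.475: 229.4 − 1·13.475 = 215.925.
ΔQ = 23.4 − 13.475 = 9.925; wedge = 215.925 − 156.375 = 59.55.
The triangle = ½ × 9.925 × 59.55 = $295.52 million.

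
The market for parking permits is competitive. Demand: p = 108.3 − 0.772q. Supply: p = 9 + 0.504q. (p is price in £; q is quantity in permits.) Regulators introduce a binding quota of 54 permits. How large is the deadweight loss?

Competitive equilibrium: 108.3 − 0.772q = 9 + 0.504q → q* = 77.8213, p* = 48.2219.
At q = 54: demand price = 108.3 − 0.772·54 = 66.612; supply price = 9 + 0.504·54 = 36.216.
Δq = 77.8213 − 54 = 23.8213; wedge = 66.612 − 36.216 = 30.396.
Welfare loss = ½ × 23.8213 × 30.396 = £362.04.

£362.04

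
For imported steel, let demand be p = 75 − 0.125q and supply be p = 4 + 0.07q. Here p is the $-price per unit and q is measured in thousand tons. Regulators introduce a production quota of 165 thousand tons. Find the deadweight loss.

Competitive equilibrium: 75 − 0.125q = 4 + 0.07q → q* = 364.1026, p* = 29.4872.
At q = 165: demand price = 75 − 0.125·165 = 54.375; supply price = 4 + 0.07·165 = 15.55.
Δq = 364.1026 − 165 = 199.1026; wedge = 54.375 − 15.55 = 38.825.
The triangle = ½ × 199.1026 × 38.825 = $3865.08 thousand.

$3865.08 thousand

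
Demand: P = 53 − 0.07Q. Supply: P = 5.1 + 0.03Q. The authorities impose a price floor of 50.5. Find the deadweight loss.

Competitive equilibrium: 53 − 0.07Q = 5.1 + 0.03Q → Q* = 479, P* = 19.47.
At the floor P = 50.5, quantity demanded = (53 − 50.5)/0.07 = 35.71429.
Sellers' marginal cost at Q' = 35.71429: 5.1 + 0.03·35.71429 = 6.17143.
ΔQ = 479 − 35.71429 = 443.28571; wedge = 50.5 − 6.17143 = 44.32857.
Deadweight loss = ½ × 443.28571 × 44.32857 = 9825.11.

9825.11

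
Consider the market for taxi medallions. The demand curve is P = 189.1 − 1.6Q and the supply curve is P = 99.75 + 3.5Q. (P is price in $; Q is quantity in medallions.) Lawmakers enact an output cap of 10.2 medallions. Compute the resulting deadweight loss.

$136.62

Competitive equilibrium: 189.1 − 1.6Q = 99.75 + 3.5Q → Q* = 17.5196, P* = 161.0686.
At Q = 10.2: demand price = 189.1 − 1.6·10.2 = 172.78; supply price = 99.75 + 3.5·10.2 = 135.45.
ΔQ = 17.5196 − 10.2 = 7.3196; wedge = 172.78 − 135.45 = 37.33.
Deadweight loss = ½ × 7.3196 × 37.33 = $136.62.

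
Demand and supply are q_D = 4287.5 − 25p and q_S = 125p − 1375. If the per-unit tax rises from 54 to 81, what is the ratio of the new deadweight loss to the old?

2.25

In inverse form: demand p = 171.5 − 0.04q, supply p = 11 + 0.008q.
Competitive equilibrium: 171.5 − 0.04q = 11 + 0.008q → q* = 3343.75, p* = 37.75.
For a per-unit tax t: Δq = t/0.048, so DWL = ½·t·(t/0.048) = t²/0.096.
At t = 54: DWL = 30375. At t = 81: DWL = 68343.75.
Ratio = (81/54)² = 2.25.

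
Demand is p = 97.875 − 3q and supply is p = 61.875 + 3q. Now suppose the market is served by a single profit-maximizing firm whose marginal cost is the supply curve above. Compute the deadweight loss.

12

Competitive equilibrium: 97.875 − 3q = 61.875 + 3q → q* = 6, p* = 79.875.
Marginal revenue: MR = 97.875 − 6q. Set MR = MC: 97.875 − 6q = 61.875 + 3q → q_m = 4.
Price p_m = 97.875 − 3·4 = 85.875; MC(q_m) = 61.875 + 3·4 = 73.875.
Competitive q* = 6, so Δq = 2; wedge = 85.875 − 73.875 = 12.
DWL = ½ × 2 × 12 = 12.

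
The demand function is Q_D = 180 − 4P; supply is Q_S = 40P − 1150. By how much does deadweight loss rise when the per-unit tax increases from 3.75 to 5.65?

32.47

In inverse form: demand P = 45 − 0.25Q, supply P = 28.75 + 0.025Q.
Competitive equilibrium: 45 − 0.25Q = 28.75 + 0.025Q → Q* = 59.0909, P* = 30.2273.
For a per-unit tax t: ΔQ = t/0.275, so DWL = ½·t·(t/0.275) = t²/0.55.
At t = 3.75: DWL = 25.568. At t = 5.65: DWL = 58.041.
Increase = 58.041 − 25.568 = 32.47.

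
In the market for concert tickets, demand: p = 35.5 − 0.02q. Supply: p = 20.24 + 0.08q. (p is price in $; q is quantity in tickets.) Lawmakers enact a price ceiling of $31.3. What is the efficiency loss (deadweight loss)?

Competitive equilibrium: 35.5 − 0.02q = 20.24 + 0.08q → q* = 152.6, p* = 32.448.
At the ceiling p = 31.3, quantity supplied = (31.3 − 20.24)/0.08 = 138.25.
Willingness to pay at q' = 138.25: 35.5 − 0.02·138.25 = 32.735.
Δq = 152.6 − 138.25 = 14.35; wedge = 32.735 − 31.3 = 1.435.
Welfare loss = ½ × 14.35 × 1.435 = $10.30.

$10.30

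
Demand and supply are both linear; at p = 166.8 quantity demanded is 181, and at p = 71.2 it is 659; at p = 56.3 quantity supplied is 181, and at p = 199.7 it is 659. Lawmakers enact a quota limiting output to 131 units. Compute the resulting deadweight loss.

Demand slope = (71.2 − 166.8)/(659 − 181) = −0.2, so p = 203 − 0.2q.
Supply slope = (199.7 − 56.3)/(659 − 181) = 0.3, so p = 2 + 0.3q.
Competitive equilibrium: 203 − 0.2q = 2 + 0.3q → q* = 402, p* = 122.6.
At q = 131: demand price = 203 − 0.2·131 = 176.8; supply price = 2 + 0.3·131 = 41.3.
Δq = 402 − 131 = 271; wedge = 176.8 − 41.3 = 135.5.
Deadweight loss = ½ × 271 × 135.5 = 18360.25.

18360.25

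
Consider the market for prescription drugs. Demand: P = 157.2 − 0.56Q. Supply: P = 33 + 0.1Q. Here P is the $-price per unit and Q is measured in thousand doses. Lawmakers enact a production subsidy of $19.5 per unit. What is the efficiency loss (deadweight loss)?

$288.07 thousand

Competitive equilibrium: 157.2 − 0.56Q = 33 + 0.1Q → Q* = 188.1818, P* = 51.8182.
The subsidy lowers effective supply by 19.5: P = 13.5 + 0.1Q.
New quantity: 157.2 − 0.56Q = 13.5 + 0.1Q → Q' = 217.7273.
Overproduction ΔQ = 217.7273 − 188.1818 = 29.5455; wedge = subsidy = 19.5.
The triangle = ½ × 29.5455 × 19.5 = $288.07 thousand.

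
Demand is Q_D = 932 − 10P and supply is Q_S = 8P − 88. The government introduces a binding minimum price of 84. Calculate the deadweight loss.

In inverse form: demand P = 93.2 − 0.1Q, supply P = 11 + 0.125Q.
Competitive equilibrium: 93.2 − 0.1Q = 11 + 0.125Q → Q* = 365.3333, P* = 56.6667.
At the floor P = 84, quantity demanded = (93.2 − 84)/0.1 = 92.
Sellers' marginal cost at Q' = 92: 11 + 0.125·92 = 22.5.
ΔQ = 365.3333 − 92 = 273.3333; wedge = 84 − 22.5 = 61.5.
Deadweight loss = ½ × 273.3333 × 61.5 = 8405.

8405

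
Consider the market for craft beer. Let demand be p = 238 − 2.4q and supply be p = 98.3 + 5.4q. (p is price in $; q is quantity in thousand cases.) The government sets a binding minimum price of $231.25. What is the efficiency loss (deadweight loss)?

$888.97 thousand

Competitive equilibrium: 238 − 2.4q = 98.3 + 5.4q → q* = 17.91026, p* = 195.01538.
At the floor p = 231.25, quantity demanded = (238 − 231.25)/2.4 = 2.8125.
Sellers' marginal cost at q' = 2.8125: 98.3 + 5.4·2.8125 = 113.4875.
Δq = 17.91026 − 2.8125 = 15.09776; wedge = 231.25 − 113.4875 = 117.7625.
Welfare loss = ½ × 15.09776 × 117.7625 = $888.97 thousand.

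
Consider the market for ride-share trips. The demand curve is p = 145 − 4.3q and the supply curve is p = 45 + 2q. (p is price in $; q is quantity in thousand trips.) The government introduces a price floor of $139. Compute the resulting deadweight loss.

$660.25 thousand

Competitive equilibrium: 145 − 4.3q = 45 + 2q → q* = 15.873, p* = 76.746.
At the floor p = 139, quantity demanded = (145 − 139)/4.3 = 1.3953.
Sellers' marginal cost at q' = 1.3953: 45 + 2·1.3953 = 47.7906.
Δq = 15.873 − 1.3953 = 14.4777; wedge = 139 − 47.7906 = 91.2094.
Deadweight loss = ½ × 14.4777 × 91.2094 = $660.25 thousand.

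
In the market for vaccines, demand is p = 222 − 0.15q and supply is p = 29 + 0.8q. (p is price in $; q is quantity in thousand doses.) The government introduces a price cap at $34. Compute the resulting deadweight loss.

$18417.04 thousand

Competitive equilibrium: 222 − 0.15q = 29 + 0.8q → q* = 203.1579, p* = 191.5263.
At the ceiling p = 34, quantity supplied = (34 − 29)/0.8 = 6.25.
Willingness to pay at q' = 6.25: 222 − 0.15·6.25 = 221.0625.
Δq = 203.1579 − 6.25 = 196.9079; wedge = 221.0625 − 34 = 187.0625.
DWL = ½ × 196.9079 × 187.0625 = $18417.04 thousand.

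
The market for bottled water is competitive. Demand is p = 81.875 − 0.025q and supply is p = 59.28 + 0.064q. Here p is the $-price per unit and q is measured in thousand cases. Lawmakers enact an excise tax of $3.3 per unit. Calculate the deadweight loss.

Competitive equilibrium: 81.875 − 0.025q = 59.28 + 0.064q → q* = 253.8764, p* = 75.5281.
With the tax, the buyer price exceeds the seller price by 3.3: (81.875 − 0.025q) − (59.28 + 0.064q) = 3.3 → q' = 216.7978.
Δq = 253.8764 − 216.7978 = 37.0786; the wedge equals the tax, 3.3.
DWL = ½ × 37.0786 × 3.3 = $61.18 thousand.

$61.18 thousand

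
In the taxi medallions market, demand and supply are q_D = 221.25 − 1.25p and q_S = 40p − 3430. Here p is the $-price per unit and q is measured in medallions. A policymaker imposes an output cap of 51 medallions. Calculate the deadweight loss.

In inverse form: demand p = 177 − 0.8q, supply p = 85.75 + 0.025q.
Competitive equilibrium: 177 − 0.8q = 85.75 + 0.025q → q* = 110.6061, p* = 88.5152.
At q = 51: demand price = 177 − 0.8·51 = 136.2; supply price = 85.75 + 0.025·51 = 87.025.
Δq = 110.6061 − 51 = 59.6061; wedge = 136.2 − 87.025 = 49.175.
Deadweight loss = ½ × 59.6061 × 49.175 = $1465.56.

$1465.56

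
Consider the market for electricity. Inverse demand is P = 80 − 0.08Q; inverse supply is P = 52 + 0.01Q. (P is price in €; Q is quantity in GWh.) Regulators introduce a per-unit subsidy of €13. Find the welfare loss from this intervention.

Competitive equilibrium: 80 − 0.08Q = 52 + 0.01Q → Q* = 311.1111, P* = 55.1111.
The subsidy lowers effective supply by 13: P = 39 + 0.01Q.
New quantity: 80 − 0.08Q = 39 + 0.01Q → Q' = 455.5556.
Overproduction ΔQ = 455.5556 − 311.1111 = 144.4445; wedge = subsidy = 13.
DWL = ½ × 144.4445 × 13 = €938.89.

€938.89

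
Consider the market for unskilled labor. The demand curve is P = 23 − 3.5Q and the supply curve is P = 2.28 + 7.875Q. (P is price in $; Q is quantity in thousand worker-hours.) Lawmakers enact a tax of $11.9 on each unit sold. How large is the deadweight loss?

Competitive equilibrium: 23 − 3.5Q = 2.28 + 7.875Q → Q* = 1.8215, P* = 16.6246.
With the tax, the buyer price exceeds the seller price by 11.9: (23 − 3.5Q) − (2.28 + 7.875Q) = 11.9 → Q' = 0.7754.
ΔQ = 1.8215 − 0.7754 = 1.0461; the wedge equals the tax, 11.9.
Welfare loss = ½ × 1.0461 × 11.9 = $6.22 thousand.

$6.22 thousand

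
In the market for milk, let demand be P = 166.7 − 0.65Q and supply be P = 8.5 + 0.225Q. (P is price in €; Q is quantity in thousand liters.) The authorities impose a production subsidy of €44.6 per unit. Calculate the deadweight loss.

€1136.66 thousand

Competitive equilibrium: 166.7 − 0.65Q = 8.5 + 0.225Q → Q* = 180.8, P* = 49.18.
The subsidy lowers effective supply by 44.6: P = 0.225Q − 36.1.
New quantity: 166.7 − 0.65Q = 0.225Q − 36.1 → Q' = 231.7714.
Overproduction ΔQ = 231.7714 − 180.8 = 50.9714; wedge = subsidy = 44.6.
Deadweight loss = ½ × 50.9714 × 44.6 = €1136.66 thousand.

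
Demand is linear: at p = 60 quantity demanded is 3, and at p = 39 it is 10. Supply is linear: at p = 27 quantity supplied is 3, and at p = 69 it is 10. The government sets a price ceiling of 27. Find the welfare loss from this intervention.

60.50

Demand slope = (39 − 60)/(10 − 3) = −3, so p = 69 − 3q.
Supply slope = (69 − 27)/(10 − 3) = 6, so p = 9 + 6q.
Competitive equilibrium: 69 − 3q = 9 + 6q → q* = 6.6667, p* = 49.
At the ceiling p = 27, quantity supplied = (27 − 9)/6 = 3.
Willingness to pay at q' = 3: 69 − 3·3 = 60.
Δq = 6.6667 − 3 = 3.6667; wedge = 60 − 27 = 33.
The triangle = ½ × 3.6667 × 33 = 60.50.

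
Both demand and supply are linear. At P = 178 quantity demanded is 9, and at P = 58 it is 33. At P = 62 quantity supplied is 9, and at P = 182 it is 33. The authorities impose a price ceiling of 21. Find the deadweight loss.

1960.20

Demand slope = (58 − 178)/(33 − 9) = −5, so P = 223 − 5Q.
Supply slope = (182 − 62)/(33 − 9) = 5, so P = 17 + 5Q.
Competitive equilibrium: 223 − 5Q = 17 + 5Q → Q* = 20.6, P* = 120.
At the ceiling P = 21, quantity supplied = (21 − 17)/5 = 0.8.
Willingness to pay at Q' = 0.8: 223 − 5·0.8 = 219.
ΔQ = 20.6 − 0.8 = 19.8; wedge = 219 − 21 = 198.
Welfare loss = ½ × 19.8 × 198 = 1960.20.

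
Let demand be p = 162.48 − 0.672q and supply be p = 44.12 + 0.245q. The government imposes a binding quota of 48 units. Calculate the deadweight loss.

3013.65

Competitive equilibrium: 162.48 − 0.672q = 44.12 + 0.245q → q* = 129.0731, p* = 75.7429.
At q = 48: demand price = 162.48 − 0.672·48 = 130.224; supply price = 44.12 + 0.245·48 = 55.88.
Δq = 129.0731 − 48 = 81.0731; wedge = 130.224 − 55.88 = 74.344.
DWL = ½ × 81.0731 × 74.344 = 3013.65.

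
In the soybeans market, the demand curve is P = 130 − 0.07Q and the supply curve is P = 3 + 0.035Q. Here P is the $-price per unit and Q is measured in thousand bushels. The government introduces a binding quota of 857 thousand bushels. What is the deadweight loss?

Competitive equilibrium: 130 − 0.07Q = 3 + 0.035Q → Q* = 1209.5238, P* = 45.3333.
At Q = 857: demand price = 130 − 0.07·857 = 70.01; supply price = 3 + 0.035·857 = 32.995.
ΔQ = 1209.5238 − 857 = 352.5238; wedge = 70.01 − 32.995 = 37.015.
Welfare loss = ½ × 352.5238 × 37.015 = $6524.33 thousand.

$6524.33 thousand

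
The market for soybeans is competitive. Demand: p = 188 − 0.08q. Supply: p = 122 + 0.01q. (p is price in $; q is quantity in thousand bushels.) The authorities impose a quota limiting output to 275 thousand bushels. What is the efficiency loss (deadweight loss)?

$9453.125 thousand

Competitive equilibrium: 188 − 0.08q = 122 + 0.01q → q* = 733.33333, p* = 129.33333.
At q = 275: demand price = 188 − 0.08·275 = 166; supply price = 122 + 0.01·275 = 124.75.
Δq = 733.33333 − 275 = 458.33333; wedge = 166 − 124.75 = 41.25.
Welfare loss = ½ × 458.33333 × 41.25 = $9453.125 thousand.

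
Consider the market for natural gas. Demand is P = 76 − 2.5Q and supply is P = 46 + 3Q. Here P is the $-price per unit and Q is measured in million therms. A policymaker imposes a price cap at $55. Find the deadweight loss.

$16.57 million

Competitive equilibrium: 76 − 2.5Q = 46 + 3Q → Q* = 5.4545, P* = 62.3636.
At the ceiling P = 55, quantity supplied = (55 − 46)/3 = 3.
Willingness to pay at Q' = 3: 76 − 2.5·3 = 68.5.
ΔQ = 5.4545 − 3 = 2.4545; wedge = 68.5 − 55 = 13.5.
Deadweight loss = ½ × 2.4545 × 13.5 = $16.57 million.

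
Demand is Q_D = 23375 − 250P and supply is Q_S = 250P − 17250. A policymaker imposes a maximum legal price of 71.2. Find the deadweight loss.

25250.625

In inverse form: demand P = 93.5 − 0.004Q, supply P = 69 + 0.004Q.
Competitive equilibrium: 93.5 − 0.004Q = 69 + 0.004Q → Q* = 3062.5, P* = 81.25.
At the ceiling P = 71.2, quantity supplied = (71.2 − 69)/0.004 = 550.
Willingness to pay at Q' = 550: 93.5 − 0.004·550 = 91.3.
ΔQ = 3062.5 − 550 = 2512.5; wedge = 91.3 − 71.2 = 20.1.
DWL = ½ × 2512.5 × 20.1 = 25250.625.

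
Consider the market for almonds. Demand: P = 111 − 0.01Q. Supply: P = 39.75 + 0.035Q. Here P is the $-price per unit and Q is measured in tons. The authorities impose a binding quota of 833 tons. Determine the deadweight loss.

Competitive equilibrium: 111 − 0.01Q = 39.75 + 0.035Q → Q* = 1583.3333, P* = 95.1667.
At Q = 833: demand price = 111 − 0.01·833 = 102.67; supply price = 39.75 + 0.035·833 = 68.905.
ΔQ = 1583.3333 − 833 = 750.3333; wedge = 102.67 − 68.905 = 33.765.
The triangle = ½ × 750.3333 × 33.765 = $12667.50.

$12667.50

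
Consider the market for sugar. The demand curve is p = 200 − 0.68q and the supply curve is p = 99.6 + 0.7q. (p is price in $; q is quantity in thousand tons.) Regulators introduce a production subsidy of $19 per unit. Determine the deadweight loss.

Competitive equilibrium: 200 − 0.68q = 99.6 + 0.7q → q* = 72.7536, p* = 150.5275.
The subsidy lowers effective supply by 19: p = 80.6 + 0.7q.
New quantity: 200 − 0.68q = 80.6 + 0.7q → q' = 86.5217.
Overproduction Δq = 86.5217 − 72.7536 = 13.7681; wedge = subsidy = 19.
Welfare loss = ½ × 13.7681 × 19 = $130.80 thousand.

$130.80 thousand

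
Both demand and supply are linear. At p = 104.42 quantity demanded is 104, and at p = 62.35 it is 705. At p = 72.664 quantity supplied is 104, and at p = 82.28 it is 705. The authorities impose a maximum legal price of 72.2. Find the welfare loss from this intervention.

Demand slope = (62.35 − 104.42)/(705 − 104) = −0.07, so p = 111.7 − 0.07q.
Supply slope = (82.28 − 72.664)/(705 − 104) = 0.016, so p = 71 + 0.016q.
Competitive equilibrium: 111.7 − 0.07q = 71 + 0.016q → q* = 473.2558, p* = 78.5721.
At the ceiling p = 72.2, quantity supplied = (72.2 − 71)/0.016 = 75.
Willingness to pay at q' = 75: 111.7 − 0.07·75 = 106.45.
Δq = 473.2558 − 75 = 398.2558; wedge = 106.45 − 72.2 = 34.25.
Deadweight loss = ½ × 398.2558 × 34.25 = 6820.13.

6820.13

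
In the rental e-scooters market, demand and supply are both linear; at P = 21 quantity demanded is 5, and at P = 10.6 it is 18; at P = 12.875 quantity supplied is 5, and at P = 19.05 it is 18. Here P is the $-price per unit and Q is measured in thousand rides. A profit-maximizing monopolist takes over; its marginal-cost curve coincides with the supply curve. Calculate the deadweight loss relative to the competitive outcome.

$12.26 thousand

Demand slope = (10.6 − 21)/(18 − 5) = −0.8, so P = 25 − 0.8Q.
Supply slope = (19.05 − 12.875)/(18 − 5) = 0.475, so P = 10.5 + 0.475Q.
Competitive equilibrium: 25 − 0.8Q = 10.5 + 0.475Q → Q* = 11.3725, P* = 15.902.
Marginal revenue: MR = 25 − 1.6Q. Set MR = MC: 25 − 1.6Q = 10.5 + 0.475Q → Q_m = 6.988.
Price P_m = 25 − 0.8·6.988 = 19.4096; MC(Q_m) = 10.5 + 0.475·6.988 = 13.8193.
Competitive Q* = 11.3725, so ΔQ = 4.3845; wedge = 19.4096 − 13.8193 = 5.5903.
The triangle = ½ × 4.3845 × 5.5903 = $12.26 thousand.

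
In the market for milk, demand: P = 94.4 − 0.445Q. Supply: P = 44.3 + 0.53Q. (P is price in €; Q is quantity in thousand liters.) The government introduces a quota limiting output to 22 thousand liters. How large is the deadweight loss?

€420.93 thousand

Competitive equilibrium: 94.4 − 0.445Q = 44.3 + 0.53Q → Q* = 51.3846, P* = 71.5338.
At Q = 22: demand price = 94.4 − 0.445·22 = 84.61; supply price = 44.3 + 0.53·22 = 55.96.
ΔQ = 51.3846 − 22 = 29.3846; wedge = 84.61 − 55.96 = 28.65.
Deadweight loss = ½ × 29.3846 × 28.65 = €420.93 thousand.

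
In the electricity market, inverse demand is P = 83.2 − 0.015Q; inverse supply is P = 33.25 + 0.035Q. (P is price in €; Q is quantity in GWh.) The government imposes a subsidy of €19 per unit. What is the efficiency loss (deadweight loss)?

Competitive equilibrium: 83.2 − 0.015Q = 33.25 + 0.035Q → Q* = 999, P* = 68.215.
The subsidy lowers effective supply by 19: P = 14.25 + 0.035Q.
New quantity: 83.2 − 0.015Q = 14.25 + 0.035Q → Q' = 1379.
Overproduction ΔQ = 1379 − 999 = 380; wedge = subsidy = 19.
Welfare loss = ½ × 380 × 19 = €3610.

€3610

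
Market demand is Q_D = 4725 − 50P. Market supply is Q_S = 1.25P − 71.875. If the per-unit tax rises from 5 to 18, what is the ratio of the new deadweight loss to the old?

In inverse form: demand P = 94.5 − 0.02Q, supply P = 57.5 + 0.8Q.
Competitive equilibrium: 94.5 − 0.02Q = 57.5 + 0.8Q → Q* = 45.122, P* = 93.5976.
For a per-unit tax t: ΔQ = t/0.82, so DWL = ½·t·(t/0.82) = t²/1.64.
At t = 5: DWL = 15.244. At t = 18: DWL = 197.561.
Ratio = (18/5)² = 12.96.

12.96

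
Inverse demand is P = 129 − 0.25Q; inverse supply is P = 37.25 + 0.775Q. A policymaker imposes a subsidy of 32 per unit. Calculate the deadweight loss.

Competitive equilibrium: 129 − 0.25Q = 37.25 + 0.775Q → Q* = 89.5122, P* = 106.622.
The subsidy lowers effective supply by 32: P = 5.25 + 0.775Q.
New quantity: 129 − 0.25Q = 5.25 + 0.775Q → Q' = 120.7317.
Overproduction ΔQ = 120.7317 − 89.5122 = 31.2195; wedge = subsidy = 32.
Welfare loss = ½ × 31.2195 × 32 = 499.51.

499.51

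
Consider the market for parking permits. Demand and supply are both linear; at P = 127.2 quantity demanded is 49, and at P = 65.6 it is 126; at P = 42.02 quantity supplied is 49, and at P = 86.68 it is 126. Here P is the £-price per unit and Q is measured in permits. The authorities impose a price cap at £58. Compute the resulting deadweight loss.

£805.77

Demand slope = (65.6 − 127.2)/(126 − 49) = −0.8, so P = 166.4 − 0.8Q.
Supply slope = (86.68 − 42.02)/(126 − 49) = 0.58, so P = 13.6 + 0.58Q.
Competitive equilibrium: 166.4 − 0.8Q = 13.6 + 0.58Q → Q* = 110.7246, P* = 77.8203.
At the ceiling P = 58, quantity supplied = (58 − 13.6)/0.58 = 76.5517.
Willingness to pay at Q' = 76.5517: 166.4 − 0.8·76.5517 = 105.1586.
ΔQ = 110.7246 − 76.5517 = 34.1729; wedge = 105.1586 − 58 = 47.1586.
DWL = ½ × 34.1729 × 47.1586 = £805.77.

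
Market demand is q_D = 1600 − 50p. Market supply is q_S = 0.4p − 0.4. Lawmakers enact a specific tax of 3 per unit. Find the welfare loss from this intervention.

1.79

In inverse form: demand p = 32 − 0.02q, supply p = 1 + 2.5q.
Competitive equilibrium: 32 − 0.02q = 1 + 2.5q → q* = 12.3016, p* = 31.754.
With the tax, the buyer price exceeds the seller price by 3: (32 − 0.02q) − (1 + 2.5q) = 3 → q' = 11.1111.
Δq = 12.3016 − 11.1111 = 1.1905; the wedge equals the tax, 3.
Deadweight loss = ½ × 1.1905 × 3 = 1.79.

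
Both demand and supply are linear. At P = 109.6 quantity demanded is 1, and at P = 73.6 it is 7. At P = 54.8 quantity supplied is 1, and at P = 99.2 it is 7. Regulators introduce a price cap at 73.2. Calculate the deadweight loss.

Demand slope = (73.6 − 109.6)/(7 − 1) = −6, so P = 115.6 − 6Q.
Supply slope = (99.2 − 54.8)/(7 − 1) = 7.4, so P = 47.4 + 7.4Q.
Competitive equilibrium: 115.6 − 6Q = 47.4 + 7.4Q → Q* = 5.0896, P* = 85.0627.
At the ceiling P = 73.2, quantity supplied = (73.2 − 47.4)/7.4 = 3.4865.
Willingness to pay at Q' = 3.4865: 115.6 − 6·3.4865 = 94.681.
ΔQ = 5.0896 − 3.4865 = 1.6031; wedge = 94.681 − 73.2 = 21.481.
Welfare loss = ½ × 1.6031 × 21.481 = 17.22.

17.22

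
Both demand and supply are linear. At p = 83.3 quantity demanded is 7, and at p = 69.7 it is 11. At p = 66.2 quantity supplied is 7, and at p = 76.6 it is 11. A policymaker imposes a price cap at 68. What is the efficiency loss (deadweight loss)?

13.97

Demand slope = (69.7 − 83.3)/(11 − 7) = −3.4, so p = 107.1 − 3.4q.
Supply slope = (76.6 − 66.2)/(11 − 7) = 2.6, so p = 48 + 2.6q.
Competitive equilibrium: 107.1 − 3.4q = 48 + 2.6q → q* = 9.85, p* = 73.61.
At the ceiling p = 68, quantity supplied = (68 − 48)/2.6 = 7.6923.
Willingness to pay at q' = 7.6923: 107.1 − 3.4·7.6923 = 80.9462.
Δq = 9.85 − 7.6923 = 2.1577; wedge = 80.9462 − 68 = 12.9462.
The triangle = ½ × 2.1577 × 12.9462 = 13.97.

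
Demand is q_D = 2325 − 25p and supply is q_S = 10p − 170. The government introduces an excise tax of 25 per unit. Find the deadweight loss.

2232.14

In inverse form: demand p = 93 − 0.04q, supply p = 17 + 0.1q.
Competitive equilibrium: 93 − 0.04q = 17 + 0.1q → q* = 542.8571, p* = 71.2857.
With the tax, the buyer price exceeds the seller price by 25: (93 − 0.04q) − (17 + 0.1q) = 25 → q' = 364.2857.
Δq = 542.8571 − 364.2857 = 178.5714; the wedge equals the tax, 25.
The triangle = ½ × 178.5714 × 25 = 2232.14.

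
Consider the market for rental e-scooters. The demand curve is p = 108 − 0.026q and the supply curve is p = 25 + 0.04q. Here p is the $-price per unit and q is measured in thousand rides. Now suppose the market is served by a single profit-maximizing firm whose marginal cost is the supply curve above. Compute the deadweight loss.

$4168.25 thousand

Competitive equilibrium: 108 − 0.026q = 25 + 0.04q → q* = 1257.57576, p* = 75.30303.
Marginal revenue: MR = 108 − 0.052q. Set MR = MC: 108 − 0.052q = 25 + 0.04q → q_m = 902.17391.
Price p_m = 108 − 0.026·902.17391 = 84.54348; MC(q_m) = 25 + 0.04·902.17391 = 61.08696.
Competitive q* = 1257.57576, so Δq = 355.40185; wedge = 84.54348 − 61.08696 = 23.45652.
Welfare loss = ½ × 355.40185 × 23.45652 = $4168.25 thousand.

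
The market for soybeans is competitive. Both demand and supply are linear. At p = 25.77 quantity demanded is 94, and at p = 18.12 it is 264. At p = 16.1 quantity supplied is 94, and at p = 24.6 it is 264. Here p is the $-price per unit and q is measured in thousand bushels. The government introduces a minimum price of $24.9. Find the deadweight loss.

$322.95 thousand

Demand slope = (18.12 − 25.77)/(264 − 94) = −0.045, so p = 30 − 0.045q.
Supply slope = (24.6 − 16.1)/(264 − 94) = 0.05, so p = 11.4 + 0.05q.
Competitive equilibrium: 30 − 0.045q = 11.4 + 0.05q → q* = 195.7895, p* = 21.1895.
At the floor p = 24.9, quantity demanded = (30 − 24.9)/0.045 = 113.3333.
Sellers' marginal cost at q' = 113.3333: 11.4 + 0.05·113.3333 = 17.0667.
Δq = 195.7895 − 113.3333 = 82.4562; wedge = 24.9 − 17.0667 = 7.8333.
Welfare loss = ½ × 82.4562 × 7.8333 = $322.95 thousand.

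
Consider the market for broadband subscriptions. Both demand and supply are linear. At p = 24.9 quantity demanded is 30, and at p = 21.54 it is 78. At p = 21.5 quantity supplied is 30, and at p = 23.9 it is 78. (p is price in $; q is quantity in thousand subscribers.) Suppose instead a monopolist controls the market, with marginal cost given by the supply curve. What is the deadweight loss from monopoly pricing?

Demand slope = (21.54 − 24.9)/(78 − 30) = −0.07, so p = 27 − 0.07q.
Supply slope = (23.9 − 21.5)/(78 − 30) = 0.05, so p = 20 + 0.05q.
Competitive equilibrium: 27 − 0.07q = 20 + 0.05q → q* = 58.3333, p* = 22.9167.
Marginal revenue: MR = 27 − 0.14q. Set MR = MC: 27 − 0.14q = 20 + 0.05q → q_m = 36.8421.
Price p_m = 27 − 0.07·36.8421 = 24.4211; MC(q_m) = 20 + 0.05·36.8421 = 21.8421.
Competitive q* = 58.3333, so Δq = 21.4912; wedge = 24.4211 − 21.8421 = 2.579.
Deadweight loss = ½ × 21.4912 × 2.579 = $27.71 thousand.

$27.71 thousand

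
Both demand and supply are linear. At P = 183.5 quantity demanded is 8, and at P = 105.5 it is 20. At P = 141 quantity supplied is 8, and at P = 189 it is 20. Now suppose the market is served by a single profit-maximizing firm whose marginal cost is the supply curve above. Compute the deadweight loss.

Demand slope = (105.5 − 183.5)/(20 − 8) = −6.5, so P = 235.5 − 6.5Q.
Supply slope = (189 − 141)/(20 − 8) = 4, so P = 109 + 4Q.
Competitive equilibrium: 235.5 − 6.5Q = 109 + 4Q → Q* = 12.0476, P* = 157.1905.
Marginal revenue: MR = 235.5 − 13Q. Set MR = MC: 235.5 − 13Q = 109 + 4Q → Q_m = 7.4412.
Price P_m = 235.5 − 6.5·7.4412 = 187.1322; MC(Q_m) = 109 + 4·7.4412 = 138.7648.
Competitive Q* = 12.0476, so ΔQ = 4.6064; wedge = 187.1322 − 138.7648 = 48.3674.
DWL = ½ × 4.6064 × 48.3674 = 111.40.

111.40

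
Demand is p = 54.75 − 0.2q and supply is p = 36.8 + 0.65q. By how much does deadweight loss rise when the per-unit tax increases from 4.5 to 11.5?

65.88

Competitive equilibrium: 54.75 − 0.2q = 36.8 + 0.65q → q* = 21.1176, p* = 50.5265.
For a per-unit tax t: Δq = t/0.85, so DWL = ½·t·(t/0.85) = t²/1.7.
At t = 4.5: DWL = 11.912. At t = 11.5: DWL = 77.794.
Increase = 77.794 − 11.912 = 65.88.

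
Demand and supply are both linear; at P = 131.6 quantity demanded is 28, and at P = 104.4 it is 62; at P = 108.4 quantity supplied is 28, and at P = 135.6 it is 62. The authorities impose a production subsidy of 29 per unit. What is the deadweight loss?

262.81

Demand slope = (104.4 − 131.6)/(62 − 28) = −0.8, so P = 154 − 0.8Q.
Supply slope = (135.6 − 108.4)/(62 − 28) = 0.8, so P = 86 + 0.8Q.
Competitive equilibrium: 154 − 0.8Q = 86 + 0.8Q → Q* = 42.5, P* = 120.
The subsidy lowers effective supply by 29: P = 57 + 0.8Q.
New quantity: 154 − 0.8Q = 57 + 0.8Q → Q' = 60.625.
Overproduction ΔQ = 60.625 − 42.5 = 18.125; wedge = subsidy = 29.
Deadweight loss = ½ × 18.125 × 29 = 262.81.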